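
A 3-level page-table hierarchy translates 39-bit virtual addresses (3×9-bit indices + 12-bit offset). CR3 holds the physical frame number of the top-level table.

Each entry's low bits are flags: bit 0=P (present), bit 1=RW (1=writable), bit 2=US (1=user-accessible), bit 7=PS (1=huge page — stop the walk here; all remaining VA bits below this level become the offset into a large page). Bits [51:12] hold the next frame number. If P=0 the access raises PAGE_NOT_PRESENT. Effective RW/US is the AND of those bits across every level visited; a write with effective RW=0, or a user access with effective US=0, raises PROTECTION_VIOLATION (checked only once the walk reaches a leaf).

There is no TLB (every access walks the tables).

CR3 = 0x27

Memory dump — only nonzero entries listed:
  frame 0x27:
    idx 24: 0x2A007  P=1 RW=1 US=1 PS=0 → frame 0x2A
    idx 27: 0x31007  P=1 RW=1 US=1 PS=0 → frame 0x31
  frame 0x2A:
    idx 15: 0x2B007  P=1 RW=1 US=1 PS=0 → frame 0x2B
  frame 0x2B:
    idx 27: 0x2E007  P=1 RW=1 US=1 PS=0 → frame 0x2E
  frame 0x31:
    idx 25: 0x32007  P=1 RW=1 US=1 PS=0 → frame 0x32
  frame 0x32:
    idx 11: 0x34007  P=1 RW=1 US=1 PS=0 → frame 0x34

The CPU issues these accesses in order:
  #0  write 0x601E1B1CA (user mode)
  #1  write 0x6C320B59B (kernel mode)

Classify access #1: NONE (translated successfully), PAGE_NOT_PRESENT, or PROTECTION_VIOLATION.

Per-access translation:
#0 VA=0x601E1B1CA (w,user):
  L0 @0x27[24] → 0x2A007  P=1,RW=1,US=1,PS=0
  L1 @0x2A[15] → 0x2B007  P=1,RW=1,US=1,PS=0
  L2 @0x2B[27] → 0x2E007  P=1,RW=1,US=1,PS=0
  ✓ 0x2E1CA  — 3 lookups
#1 VA=0x6C320B59B (w,kernel):
  L0 @0x27[27] → 0x31007  P=1,RW=1,US=1,PS=0
  L1 @0x31[25] → 0x32007  P=1,RW=1,US=1,PS=0
  L2 @0x32[11] → 0x34007  P=1,RW=1,US=1,PS=0
  ✓ 0x3459B  — 3 lookups

Access #1 fault: NONE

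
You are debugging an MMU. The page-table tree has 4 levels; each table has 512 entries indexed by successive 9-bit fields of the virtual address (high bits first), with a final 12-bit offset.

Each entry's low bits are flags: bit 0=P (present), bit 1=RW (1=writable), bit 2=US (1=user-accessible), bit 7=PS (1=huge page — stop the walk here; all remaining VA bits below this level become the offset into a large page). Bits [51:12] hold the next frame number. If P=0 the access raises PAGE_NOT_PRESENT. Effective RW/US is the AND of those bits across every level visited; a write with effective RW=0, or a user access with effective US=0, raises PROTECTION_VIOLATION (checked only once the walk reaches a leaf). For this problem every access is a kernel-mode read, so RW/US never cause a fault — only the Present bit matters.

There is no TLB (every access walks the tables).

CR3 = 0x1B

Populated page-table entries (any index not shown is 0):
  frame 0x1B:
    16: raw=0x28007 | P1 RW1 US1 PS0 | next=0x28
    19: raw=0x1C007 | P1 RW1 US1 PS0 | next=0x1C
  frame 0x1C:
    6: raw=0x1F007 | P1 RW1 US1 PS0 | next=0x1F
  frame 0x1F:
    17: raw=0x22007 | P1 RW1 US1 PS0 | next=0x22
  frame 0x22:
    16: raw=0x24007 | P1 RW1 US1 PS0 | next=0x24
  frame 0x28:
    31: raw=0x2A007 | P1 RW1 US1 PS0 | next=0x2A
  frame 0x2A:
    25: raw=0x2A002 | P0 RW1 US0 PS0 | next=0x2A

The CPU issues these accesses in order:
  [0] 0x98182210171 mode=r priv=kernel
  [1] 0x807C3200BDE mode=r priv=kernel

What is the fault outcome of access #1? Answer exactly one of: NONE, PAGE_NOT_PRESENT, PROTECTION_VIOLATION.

Trace:
#0 VA=0x98182210171 (r,kernel):
  L0 @0x1B[19] → 0x1C007  P=1,RW=1,US=1,PS=0
  L1 @0x1C[6] → 0x1F007  P=1,RW=1,US=1,PS=0
  L2 @0x1F[17] → 0x22007  P=1,RW=1,US=1,PS=0
  L3 @0x22[16] → 0x24007  P=1,RW=1,US=1,PS=0
  → PA=0x24171  (4 entries read)
#1 VA=0x807C3200BDE (r,kernel):
  L0 @0x1B[16] → 0x28007  P=1,RW=1,US=1,PS=0
  L1 @0x28[31] → 0x2A007  P=1,RW=1,US=1,PS=0
  L2 @0x2A[25] → 0x2A002  P=0,RW=1,US=0,PS=0
  ⇒ fault: PAGE_NOT_PRESENT  — 3 lookups

Access #1 fault: PAGE_NOT_PRESENT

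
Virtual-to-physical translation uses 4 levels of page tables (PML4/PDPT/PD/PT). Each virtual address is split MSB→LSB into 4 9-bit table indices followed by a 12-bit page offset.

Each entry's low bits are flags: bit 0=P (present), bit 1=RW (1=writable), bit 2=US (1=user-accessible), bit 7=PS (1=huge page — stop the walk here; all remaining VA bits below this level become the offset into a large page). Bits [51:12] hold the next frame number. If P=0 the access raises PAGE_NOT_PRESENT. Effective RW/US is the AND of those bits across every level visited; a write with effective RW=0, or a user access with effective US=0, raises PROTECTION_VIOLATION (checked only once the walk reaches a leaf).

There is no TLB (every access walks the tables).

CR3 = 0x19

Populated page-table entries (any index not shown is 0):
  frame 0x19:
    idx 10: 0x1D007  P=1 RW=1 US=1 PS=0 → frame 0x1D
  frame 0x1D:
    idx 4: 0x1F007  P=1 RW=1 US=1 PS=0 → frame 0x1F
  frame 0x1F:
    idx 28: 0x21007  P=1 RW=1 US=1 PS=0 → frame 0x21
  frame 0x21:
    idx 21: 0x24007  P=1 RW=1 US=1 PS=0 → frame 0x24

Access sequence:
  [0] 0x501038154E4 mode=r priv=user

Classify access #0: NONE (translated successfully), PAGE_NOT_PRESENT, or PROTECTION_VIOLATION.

Per-access translation:
#0 VA=0x501038154E4 (r,user):
  L0: frame=0x19 idx=10 entry=0x1D007 [P=1 RW=1 US=1 PS=0]
  L1: frame=0x1D idx=4 entry=0x1F007 [P=1 RW=1 US=1 PS=0]
  L2: frame=0x1F idx=28 entry=0x21007 [P=1 RW=1 US=1 PS=0]
  L3: frame=0x21 idx=21 entry=0x24007 [P=1 RW=1 US=1 PS=0]
  ⇒ phys 0x244E4  [4 reads]

Access #0 fault: NONE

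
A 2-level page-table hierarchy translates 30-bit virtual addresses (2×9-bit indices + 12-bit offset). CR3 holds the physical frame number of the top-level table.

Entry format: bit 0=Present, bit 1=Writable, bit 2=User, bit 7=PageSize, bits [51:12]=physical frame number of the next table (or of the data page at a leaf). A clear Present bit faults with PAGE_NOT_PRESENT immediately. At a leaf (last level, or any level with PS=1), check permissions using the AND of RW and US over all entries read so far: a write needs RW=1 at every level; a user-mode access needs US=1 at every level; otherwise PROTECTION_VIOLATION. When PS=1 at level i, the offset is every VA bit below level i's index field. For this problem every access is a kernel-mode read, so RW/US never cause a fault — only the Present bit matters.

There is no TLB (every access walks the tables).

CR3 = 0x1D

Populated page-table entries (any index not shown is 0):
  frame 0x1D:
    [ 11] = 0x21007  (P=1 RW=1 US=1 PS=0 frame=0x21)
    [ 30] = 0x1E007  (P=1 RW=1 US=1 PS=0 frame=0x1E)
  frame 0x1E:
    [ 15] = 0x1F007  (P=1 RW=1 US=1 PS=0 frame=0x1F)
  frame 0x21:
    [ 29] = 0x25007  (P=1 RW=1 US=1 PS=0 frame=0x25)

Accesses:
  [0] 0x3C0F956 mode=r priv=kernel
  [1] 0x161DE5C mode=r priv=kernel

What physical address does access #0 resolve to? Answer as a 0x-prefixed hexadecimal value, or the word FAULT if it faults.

Per-access translation:
#0 VA=0x3C0F956 (r,kernel):
  L0 @0x1D[30] → 0x1E007  P=1,RW=1,US=1,PS=0
  L1 @0x1E[15] → 0x1F007  P=1,RW=1,US=1,PS=0
  ✓ 0x1F956  — 2 lookups
#1 VA=0x161DE5C (r,kernel):
  L0 @0x1D[11] → 0x21007  P=1,RW=1,US=1,PS=0
  L1 @0x21[29] → 0x25007  P=1,RW=1,US=1,PS=0
  ✓ 0x25E5C  — 2 lookups

Access #0 PA: 0x1F956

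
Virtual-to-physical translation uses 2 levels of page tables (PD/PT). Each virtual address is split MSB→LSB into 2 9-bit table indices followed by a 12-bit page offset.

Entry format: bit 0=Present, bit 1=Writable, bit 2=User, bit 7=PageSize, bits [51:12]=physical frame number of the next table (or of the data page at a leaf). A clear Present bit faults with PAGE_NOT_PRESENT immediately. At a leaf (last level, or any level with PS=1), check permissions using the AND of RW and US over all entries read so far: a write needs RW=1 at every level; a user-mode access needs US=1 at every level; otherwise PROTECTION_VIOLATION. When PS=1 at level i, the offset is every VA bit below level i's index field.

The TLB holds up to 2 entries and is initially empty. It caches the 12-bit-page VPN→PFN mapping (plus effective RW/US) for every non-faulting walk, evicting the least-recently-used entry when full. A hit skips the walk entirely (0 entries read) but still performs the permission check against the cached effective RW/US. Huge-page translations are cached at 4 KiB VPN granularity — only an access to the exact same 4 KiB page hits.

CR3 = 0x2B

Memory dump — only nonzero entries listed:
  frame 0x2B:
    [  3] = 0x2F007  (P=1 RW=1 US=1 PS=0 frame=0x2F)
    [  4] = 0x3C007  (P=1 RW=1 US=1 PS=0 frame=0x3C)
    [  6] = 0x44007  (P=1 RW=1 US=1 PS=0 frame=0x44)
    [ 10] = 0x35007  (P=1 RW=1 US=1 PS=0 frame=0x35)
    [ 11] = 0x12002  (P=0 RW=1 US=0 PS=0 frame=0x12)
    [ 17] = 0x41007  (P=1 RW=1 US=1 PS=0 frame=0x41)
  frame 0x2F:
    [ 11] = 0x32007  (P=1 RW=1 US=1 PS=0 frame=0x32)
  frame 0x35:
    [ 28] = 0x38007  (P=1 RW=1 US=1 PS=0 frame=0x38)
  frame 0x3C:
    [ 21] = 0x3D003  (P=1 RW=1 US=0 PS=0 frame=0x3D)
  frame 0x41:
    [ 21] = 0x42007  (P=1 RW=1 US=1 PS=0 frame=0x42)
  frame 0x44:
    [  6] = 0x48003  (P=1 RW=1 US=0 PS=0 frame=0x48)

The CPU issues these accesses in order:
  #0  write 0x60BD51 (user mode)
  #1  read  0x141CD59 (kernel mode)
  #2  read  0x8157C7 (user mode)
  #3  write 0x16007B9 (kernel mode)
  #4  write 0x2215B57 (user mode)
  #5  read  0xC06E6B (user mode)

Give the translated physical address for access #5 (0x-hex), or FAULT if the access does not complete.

Per-access translation:
#0 VA=0x60BD51 (w,user):
  L0 @0x2B[3] → 0x2F007  P=1,RW=1,US=1,PS=0
  L1 @0x2F[11] → 0x32007  P=1,RW=1,US=1,PS=0
  → PA=0x32D51  (2 entries read)
#1 VA=0x141CD59 (r,kernel):
  L0 @0x2B[10] → 0x35007  P=1,RW=1,US=1,PS=0
  L1 @0x35[28] → 0x38007  P=1,RW=1,US=1,PS=0
  → PA=0x38D59  (2 entries read)
#2 VA=0x8157C7 (r,user):
  L0 @0x2B[4] → 0x3C007  P=1,RW=1,US=1,PS=0
  L1 @0x3C[21] → 0x3D003  P=1,RW=1,US=0,PS=0
  ⇒ fault: PROTECTION_VIOLATION  — 2 lookups
#3 VA=0x16007B9 (w,kernel):
  L0 @0x2B[11] → 0x12002  P=0,RW=1,US=0,PS=0
  ⇒ fault: PAGE_NOT_PRESENT  — 1 lookups
#4 VA=0x2215B57 (w,user):
  L0 @0x2B[17] → 0x41007  P=1,RW=1,US=1,PS=0
  L1 @0x41[21] → 0x42007  P=1,RW=1,US=1,PS=0
  → PA=0x42B57  (2 entries read)
#5 VA=0xC06E6B (r,user):
  L0 @0x2B[6] → 0x44007  P=1,RW=1,US=1,PS=0
  L1 @0x44[6] → 0x48003  P=1,RW=1,US=0,PS=0
  ⇒ fault: PROTECTION_VIOLATION  — 2 lookups

Access #5 PA: FAULT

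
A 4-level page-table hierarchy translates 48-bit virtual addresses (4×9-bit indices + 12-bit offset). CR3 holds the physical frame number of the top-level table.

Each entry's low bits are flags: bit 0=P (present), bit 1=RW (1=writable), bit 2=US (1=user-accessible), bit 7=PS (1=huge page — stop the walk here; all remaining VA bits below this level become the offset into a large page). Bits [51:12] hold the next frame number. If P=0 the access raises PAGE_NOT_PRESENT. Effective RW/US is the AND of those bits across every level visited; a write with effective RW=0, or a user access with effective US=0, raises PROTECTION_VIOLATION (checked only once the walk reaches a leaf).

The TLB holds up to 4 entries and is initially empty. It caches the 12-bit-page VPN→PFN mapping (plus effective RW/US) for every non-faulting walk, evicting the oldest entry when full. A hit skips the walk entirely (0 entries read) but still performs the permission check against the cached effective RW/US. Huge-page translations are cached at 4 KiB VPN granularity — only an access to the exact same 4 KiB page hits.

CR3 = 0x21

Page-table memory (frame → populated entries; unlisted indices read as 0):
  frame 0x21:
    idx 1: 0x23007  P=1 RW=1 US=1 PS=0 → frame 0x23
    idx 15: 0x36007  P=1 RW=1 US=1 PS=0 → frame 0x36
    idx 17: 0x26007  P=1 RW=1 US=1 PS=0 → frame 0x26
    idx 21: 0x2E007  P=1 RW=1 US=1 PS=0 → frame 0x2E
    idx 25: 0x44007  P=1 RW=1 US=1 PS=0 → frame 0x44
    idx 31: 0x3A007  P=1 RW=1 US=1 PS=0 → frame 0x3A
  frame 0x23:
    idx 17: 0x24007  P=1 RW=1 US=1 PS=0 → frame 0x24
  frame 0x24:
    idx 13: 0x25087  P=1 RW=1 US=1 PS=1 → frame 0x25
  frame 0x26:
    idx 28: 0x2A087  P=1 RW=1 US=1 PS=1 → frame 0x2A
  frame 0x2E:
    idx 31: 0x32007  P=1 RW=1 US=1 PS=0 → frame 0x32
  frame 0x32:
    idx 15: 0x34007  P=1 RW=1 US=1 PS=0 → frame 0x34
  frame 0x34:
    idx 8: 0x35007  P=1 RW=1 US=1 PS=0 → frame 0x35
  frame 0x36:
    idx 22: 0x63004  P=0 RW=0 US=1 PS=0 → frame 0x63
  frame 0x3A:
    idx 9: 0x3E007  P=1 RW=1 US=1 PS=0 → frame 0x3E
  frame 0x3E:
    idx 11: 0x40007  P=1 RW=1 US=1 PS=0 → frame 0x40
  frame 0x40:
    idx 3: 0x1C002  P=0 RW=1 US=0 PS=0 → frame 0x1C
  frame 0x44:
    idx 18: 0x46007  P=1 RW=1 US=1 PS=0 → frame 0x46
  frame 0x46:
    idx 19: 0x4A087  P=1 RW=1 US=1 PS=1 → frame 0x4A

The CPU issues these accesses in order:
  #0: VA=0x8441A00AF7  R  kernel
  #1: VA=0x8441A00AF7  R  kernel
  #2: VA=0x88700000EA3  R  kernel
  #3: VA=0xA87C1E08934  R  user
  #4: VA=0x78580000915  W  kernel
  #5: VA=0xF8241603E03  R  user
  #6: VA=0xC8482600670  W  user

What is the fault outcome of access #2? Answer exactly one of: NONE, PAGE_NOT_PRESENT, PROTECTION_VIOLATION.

Trace:
#0 VA=0x8441A00AF7 (r,kernel):
  L0: frame=0x21 idx=1 entry=0x23007 [P=1 RW=1 US=1 PS=0]
  L1: frame=0x23 idx=17 entry=0x24007 [P=1 RW=1 US=1 PS=0]
  L2: frame=0x24 idx=13 entry=0x25087 [P=1 RW=1 US=1 PS=1]
  → PA=0x25AF7 (huge @L2)  (3 entries read)
#1 VA=0x8441A00AF7 (r,kernel):
  TLB hit vpn=0x8441A00 → PA=0x25AF7
#2 VA=0x88700000EA3 (r,kernel):
  L0: frame=0x21 idx=17 entry=0x26007 [P=1 RW=1 US=1 PS=0]
  L1: frame=0x26 idx=28 entry=0x2A087 [P=1 RW=1 US=1 PS=1]
  → PA=0x2AEA3 (huge @L1)  (2 entries read)
#3 VA=0xA87C1E08934 (r,user):
  L0: frame=0x21 idx=21 entry=0x2E007 [P=1 RW=1 US=1 PS=0]
  L1: frame=0x2E idx=31 entry=0x32007 [P=1 RW=1 US=1 PS=0]
  L2: frame=0x32 idx=15 entry=0x34007 [P=1 RW=1 US=1 PS=0]
  L3: frame=0x34 idx=8 entry=0x35007 [P=1 RW=1 US=1 PS=0]
  → PA=0x35934  (4 entries read)
#4 VA=0x78580000915 (w,kernel):
  L0: frame=0x21 idx=15 entry=0x36007 [P=1 RW=1 US=1 PS=0]
  L1: frame=0x36 idx=22 entry=0x63004 [P=0 RW=0 US=1 PS=0]
  ⇒ fault: PAGE_NOT_PRESENT  — 2 lookups
#5 VA=0xF8241603E03 (r,user):
  L0: frame=0x21 idx=31 entry=0x3A007 [P=1 RW=1 US=1 PS=0]
  L1: frame=0x3A idx=9 entry=0x3E007 [P=1 RW=1 US=1 PS=0]
  L2: frame=0x3E idx=11 entry=0x40007 [P=1 RW=1 US=1 PS=0]
  L3: frame=0x40 idx=3 entry=0x1C002 [P=0 RW=1 US=0 PS=0]
  ⇒ fault: PAGE_NOT_PRESENT  — 4 lookups
#6 VA=0xC8482600670 (w,user):
  L0: frame=0x21 idx=25 entry=0x44007 [P=1 RW=1 US=1 PS=0]
  L1: frame=0x44 idx=18 entry=0x46007 [P=1 RW=1 US=1 PS=0]
  L2: frame=0x46 idx=19 entry=0x4A087 [P=1 RW=1 US=1 PS=1]
  → PA=0x4A670 (huge @L2)  (3 entries read)

Access #2 fault: NONE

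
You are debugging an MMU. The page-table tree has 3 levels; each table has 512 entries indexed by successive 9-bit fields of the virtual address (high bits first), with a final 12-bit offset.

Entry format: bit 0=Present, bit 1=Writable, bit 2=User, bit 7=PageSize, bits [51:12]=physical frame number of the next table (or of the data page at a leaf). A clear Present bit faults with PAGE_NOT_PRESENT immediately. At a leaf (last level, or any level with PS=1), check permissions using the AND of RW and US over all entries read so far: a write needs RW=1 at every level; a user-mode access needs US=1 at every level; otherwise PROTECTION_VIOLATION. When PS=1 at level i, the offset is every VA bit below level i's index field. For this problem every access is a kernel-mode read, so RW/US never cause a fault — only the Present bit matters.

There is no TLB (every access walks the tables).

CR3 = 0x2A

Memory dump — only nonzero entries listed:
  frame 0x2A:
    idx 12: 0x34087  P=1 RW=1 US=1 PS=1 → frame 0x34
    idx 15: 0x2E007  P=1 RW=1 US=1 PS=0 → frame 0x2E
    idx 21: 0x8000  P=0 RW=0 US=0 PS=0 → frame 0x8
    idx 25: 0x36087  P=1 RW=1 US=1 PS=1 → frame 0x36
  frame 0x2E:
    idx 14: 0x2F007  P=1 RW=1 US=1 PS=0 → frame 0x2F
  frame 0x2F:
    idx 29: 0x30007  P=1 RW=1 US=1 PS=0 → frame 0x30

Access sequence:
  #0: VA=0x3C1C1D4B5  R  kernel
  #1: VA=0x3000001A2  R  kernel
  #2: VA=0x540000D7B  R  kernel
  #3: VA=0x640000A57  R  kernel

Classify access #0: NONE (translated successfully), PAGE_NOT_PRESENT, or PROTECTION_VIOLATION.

Per-access translation:
#0 VA=0x3C1C1D4B5 (r,kernel):
  [0] read 0x2A idx=15: raw=0x2E007 flags P=1 W=1 U=1 S=0
  [1] read 0x2E idx=14: raw=0x2F007 flags P=1 W=1 U=1 S=0
  [2] read 0x2F idx=29: raw=0x30007 flags P=1 W=1 U=1 S=0
  ✓ 0x304B5  — 3 lookups
#1 VA=0x3000001A2 (r,kernel):
  [0] read 0x2A idx=12: raw=0x34087 flags P=1 W=1 U=1 S=1
  ✓ 0x341A2 (huge @L0)  — 1 lookups
#2 VA=0x540000D7B (r,kernel):
  [0] read 0x2A idx=21: raw=0x8000 flags P=0 W=0 U=0 S=0
  ✗ PAGE_NOT_PRESENT  [1 reads]
#3 VA=0x640000A57 (r,kernel):
  [0] read 0x2A idx=25: raw=0x36087 flags P=1 W=1 U=1 S=1
  ✓ 0x36A57 (huge @L0)  — 1 lookups

Access #0 fault: NONE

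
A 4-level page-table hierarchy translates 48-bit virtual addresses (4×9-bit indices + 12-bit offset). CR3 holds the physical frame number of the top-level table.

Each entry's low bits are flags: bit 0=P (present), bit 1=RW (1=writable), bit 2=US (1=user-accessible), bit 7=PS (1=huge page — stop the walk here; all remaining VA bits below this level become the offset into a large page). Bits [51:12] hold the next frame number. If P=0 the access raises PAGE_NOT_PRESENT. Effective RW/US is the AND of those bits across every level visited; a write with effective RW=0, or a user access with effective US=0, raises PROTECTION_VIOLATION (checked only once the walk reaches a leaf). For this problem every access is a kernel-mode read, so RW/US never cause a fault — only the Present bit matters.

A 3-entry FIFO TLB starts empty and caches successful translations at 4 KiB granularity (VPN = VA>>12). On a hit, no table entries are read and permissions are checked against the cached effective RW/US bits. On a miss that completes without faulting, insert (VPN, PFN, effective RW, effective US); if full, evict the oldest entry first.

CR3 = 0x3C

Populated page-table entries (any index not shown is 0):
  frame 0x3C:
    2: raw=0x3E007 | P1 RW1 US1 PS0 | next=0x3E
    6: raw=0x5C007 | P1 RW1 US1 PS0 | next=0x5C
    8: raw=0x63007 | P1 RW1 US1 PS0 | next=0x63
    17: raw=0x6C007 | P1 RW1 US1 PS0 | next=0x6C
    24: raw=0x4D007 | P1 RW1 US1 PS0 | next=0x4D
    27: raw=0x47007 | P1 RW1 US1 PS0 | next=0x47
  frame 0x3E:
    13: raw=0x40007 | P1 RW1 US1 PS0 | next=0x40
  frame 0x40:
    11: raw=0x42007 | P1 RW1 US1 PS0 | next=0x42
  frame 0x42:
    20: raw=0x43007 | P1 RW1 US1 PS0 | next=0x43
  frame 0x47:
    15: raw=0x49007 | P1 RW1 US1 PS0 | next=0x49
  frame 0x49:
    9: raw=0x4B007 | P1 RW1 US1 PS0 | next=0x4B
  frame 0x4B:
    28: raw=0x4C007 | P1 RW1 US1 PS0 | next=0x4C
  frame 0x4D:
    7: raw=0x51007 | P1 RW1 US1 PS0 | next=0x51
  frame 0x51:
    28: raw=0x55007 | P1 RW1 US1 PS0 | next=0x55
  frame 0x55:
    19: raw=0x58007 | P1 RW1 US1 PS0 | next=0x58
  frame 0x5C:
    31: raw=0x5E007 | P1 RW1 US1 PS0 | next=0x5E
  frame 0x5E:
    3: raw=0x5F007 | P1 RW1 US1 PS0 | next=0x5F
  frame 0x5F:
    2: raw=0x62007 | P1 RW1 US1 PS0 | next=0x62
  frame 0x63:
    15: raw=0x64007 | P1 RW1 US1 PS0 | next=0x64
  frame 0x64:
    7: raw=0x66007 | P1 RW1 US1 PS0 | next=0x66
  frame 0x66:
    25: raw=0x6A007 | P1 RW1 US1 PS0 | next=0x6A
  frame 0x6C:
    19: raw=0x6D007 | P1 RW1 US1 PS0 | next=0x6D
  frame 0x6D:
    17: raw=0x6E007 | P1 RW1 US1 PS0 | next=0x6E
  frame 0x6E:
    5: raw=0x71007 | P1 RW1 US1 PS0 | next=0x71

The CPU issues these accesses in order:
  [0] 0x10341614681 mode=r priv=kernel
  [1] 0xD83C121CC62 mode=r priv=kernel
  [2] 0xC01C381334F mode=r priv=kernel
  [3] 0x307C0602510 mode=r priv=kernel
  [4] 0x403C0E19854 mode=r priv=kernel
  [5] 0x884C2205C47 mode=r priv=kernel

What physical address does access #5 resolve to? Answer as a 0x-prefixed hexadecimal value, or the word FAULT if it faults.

Trace:
#0 VA=0x10341614681 (r,kernel):
  [0] read 0x3C idx=2: raw=0x3E007 flags P=1 W=1 U=1 S=0
  [1] read 0x3E idx=13: raw=0x40007 flags P=1 W=1 U=1 S=0
  [2] read 0x40 idx=11: raw=0x42007 flags P=1 W=1 U=1 S=0
  [3] read 0x42 idx=20: raw=0x43007 flags P=1 W=1 U=1 S=0
  ✓ 0x43681  — 4 lookups
#1 VA=0xD83C121CC62 (r,kernel):
  [0] read 0x3C idx=27: raw=0x47007 flags P=1 W=1 U=1 S=0
  [1] read 0x47 idx=15: raw=0x49007 flags P=1 W=1 U=1 S=0
  [2] read 0x49 idx=9: raw=0x4B007 flags P=1 W=1 U=1 S=0
  [3] read 0x4B idx=28: raw=0x4C007 flags P=1 W=1 U=1 S=0
  ✓ 0x4CC62  — 4 lookups
#2 VA=0xC01C381334F (r,kernel):
  [0] read 0x3C idx=24: raw=0x4D007 flags P=1 W=1 U=1 S=0
  [1] read 0x4D idx=7: raw=0x51007 flags P=1 W=1 U=1 S=0
  [2] read 0x51 idx=28: raw=0x55007 flags P=1 W=1 U=1 S=0
  [3] read 0x55 idx=19: raw=0x58007 flags P=1 W=1 U=1 S=0
  ✓ 0x5834F  — 4 lookups
#3 VA=0x307C0602510 (r,kernel):
  [0] read 0x3C idx=6: raw=0x5C007 flags P=1 W=1 U=1 S=0
  [1] read 0x5C idx=31: raw=0x5E007 flags P=1 W=1 U=1 S=0
  [2] read 0x5E idx=3: raw=0x5F007 flags P=1 W=1 U=1 S=0
  [3] read 0x5F idx=2: raw=0x62007 flags P=1 W=1 U=1 S=0
  ✓ 0x62510  — 4 lookups
#4 VA=0x403C0E19854 (r,kernel):
  [0] read 0x3C idx=8: raw=0x63007 flags P=1 W=1 U=1 S=0
  [1] read 0x63 idx=15: raw=0x64007 flags P=1 W=1 U=1 S=0
  [2] read 0x64 idx=7: raw=0x66007 flags P=1 W=1 U=1 S=0
  [3] read 0x66 idx=25: raw=0x6A007 flags P=1 W=1 U=1 S=0
  ✓ 0x6A854  — 4 lookups
#5 VA=0x884C2205C47 (r,kernel):
  [0] read 0x3C idx=17: raw=0x6C007 flags P=1 W=1 U=1 S=0
  [1] read 0x6C idx=19: raw=0x6D007 flags P=1 W=1 U=1 S=0
  [2] read 0x6D idx=17: raw=0x6E007 flags P=1 W=1 U=1 S=0
  [3] read 0x6E idx=5: raw=0x71007 flags P=1 W=1 U=1 S=0
  ✓ 0x71C47  — 4 lookups

Access #5 PA: 0x71C47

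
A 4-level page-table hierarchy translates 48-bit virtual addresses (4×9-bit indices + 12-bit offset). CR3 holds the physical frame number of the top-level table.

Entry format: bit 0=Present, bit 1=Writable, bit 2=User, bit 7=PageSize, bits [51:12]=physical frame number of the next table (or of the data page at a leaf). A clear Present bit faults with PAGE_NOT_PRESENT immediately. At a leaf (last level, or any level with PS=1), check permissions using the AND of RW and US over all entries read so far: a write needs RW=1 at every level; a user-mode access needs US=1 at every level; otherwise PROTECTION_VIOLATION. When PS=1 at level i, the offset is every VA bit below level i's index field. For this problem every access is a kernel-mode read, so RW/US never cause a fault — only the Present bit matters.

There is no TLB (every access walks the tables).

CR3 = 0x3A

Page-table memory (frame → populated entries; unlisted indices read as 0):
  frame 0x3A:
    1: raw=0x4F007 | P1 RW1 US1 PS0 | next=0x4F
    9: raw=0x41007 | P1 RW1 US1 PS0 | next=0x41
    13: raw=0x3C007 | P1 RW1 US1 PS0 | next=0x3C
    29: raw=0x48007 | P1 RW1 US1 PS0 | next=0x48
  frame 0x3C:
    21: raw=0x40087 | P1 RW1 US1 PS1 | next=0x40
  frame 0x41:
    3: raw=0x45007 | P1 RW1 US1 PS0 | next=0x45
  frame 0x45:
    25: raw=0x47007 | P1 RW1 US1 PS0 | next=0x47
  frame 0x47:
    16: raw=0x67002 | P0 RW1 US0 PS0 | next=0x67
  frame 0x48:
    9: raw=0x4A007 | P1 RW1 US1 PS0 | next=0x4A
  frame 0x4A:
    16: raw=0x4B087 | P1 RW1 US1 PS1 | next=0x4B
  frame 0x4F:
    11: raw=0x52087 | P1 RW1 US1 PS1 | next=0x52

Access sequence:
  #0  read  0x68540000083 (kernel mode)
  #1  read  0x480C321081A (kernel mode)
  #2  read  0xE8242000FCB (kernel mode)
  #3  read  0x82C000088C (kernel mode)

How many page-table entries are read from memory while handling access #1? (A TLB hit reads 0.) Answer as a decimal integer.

Trace:
#0 VA=0x68540000083 (r,kernel):
  L0 @0x3A[13] → 0x3C007  P=1,RW=1,US=1,PS=0
  L1 @0x3C[21] → 0x40087  P=1,RW=1,US=1,PS=1
  ✓ 0x40083 (huge @L1)  — 2 lookups
#1 VA=0x480C321081A (r,kernel):
  L0 @0x3A[9] → 0x41007  P=1,RW=1,US=1,PS=0
  L1 @0x41[3] → 0x45007  P=1,RW=1,US=1,PS=0
  L2 @0x45[25] → 0x47007  P=1,RW=1,US=1,PS=0
  L3 @0x47[16] → 0x67002  P=0,RW=1,US=0,PS=0
  → PAGE_NOT_PRESENT  (4 entries read)
#2 VA=0xE8242000FCB (r,kernel):
  L0 @0x3A[29] → 0x48007  P=1,RW=1,US=1,PS=0
  L1 @0x48[9] → 0x4A007  P=1,RW=1,US=1,PS=0
  L2 @0x4A[16] → 0x4B087  P=1,RW=1,US=1,PS=1
  ✓ 0x4BFCB (huge @L2)  — 3 lookups
#3 VA=0x82C000088C (r,kernel):
  L0 @0x3A[1] → 0x4F007  P=1,RW=1,US=1,PS=0
  L1 @0x4F[11] → 0x52087  P=1,RW=1,US=1,PS=1
  ✓ 0x5288C (huge @L1)  — 2 lookups

Entries read for #1: 4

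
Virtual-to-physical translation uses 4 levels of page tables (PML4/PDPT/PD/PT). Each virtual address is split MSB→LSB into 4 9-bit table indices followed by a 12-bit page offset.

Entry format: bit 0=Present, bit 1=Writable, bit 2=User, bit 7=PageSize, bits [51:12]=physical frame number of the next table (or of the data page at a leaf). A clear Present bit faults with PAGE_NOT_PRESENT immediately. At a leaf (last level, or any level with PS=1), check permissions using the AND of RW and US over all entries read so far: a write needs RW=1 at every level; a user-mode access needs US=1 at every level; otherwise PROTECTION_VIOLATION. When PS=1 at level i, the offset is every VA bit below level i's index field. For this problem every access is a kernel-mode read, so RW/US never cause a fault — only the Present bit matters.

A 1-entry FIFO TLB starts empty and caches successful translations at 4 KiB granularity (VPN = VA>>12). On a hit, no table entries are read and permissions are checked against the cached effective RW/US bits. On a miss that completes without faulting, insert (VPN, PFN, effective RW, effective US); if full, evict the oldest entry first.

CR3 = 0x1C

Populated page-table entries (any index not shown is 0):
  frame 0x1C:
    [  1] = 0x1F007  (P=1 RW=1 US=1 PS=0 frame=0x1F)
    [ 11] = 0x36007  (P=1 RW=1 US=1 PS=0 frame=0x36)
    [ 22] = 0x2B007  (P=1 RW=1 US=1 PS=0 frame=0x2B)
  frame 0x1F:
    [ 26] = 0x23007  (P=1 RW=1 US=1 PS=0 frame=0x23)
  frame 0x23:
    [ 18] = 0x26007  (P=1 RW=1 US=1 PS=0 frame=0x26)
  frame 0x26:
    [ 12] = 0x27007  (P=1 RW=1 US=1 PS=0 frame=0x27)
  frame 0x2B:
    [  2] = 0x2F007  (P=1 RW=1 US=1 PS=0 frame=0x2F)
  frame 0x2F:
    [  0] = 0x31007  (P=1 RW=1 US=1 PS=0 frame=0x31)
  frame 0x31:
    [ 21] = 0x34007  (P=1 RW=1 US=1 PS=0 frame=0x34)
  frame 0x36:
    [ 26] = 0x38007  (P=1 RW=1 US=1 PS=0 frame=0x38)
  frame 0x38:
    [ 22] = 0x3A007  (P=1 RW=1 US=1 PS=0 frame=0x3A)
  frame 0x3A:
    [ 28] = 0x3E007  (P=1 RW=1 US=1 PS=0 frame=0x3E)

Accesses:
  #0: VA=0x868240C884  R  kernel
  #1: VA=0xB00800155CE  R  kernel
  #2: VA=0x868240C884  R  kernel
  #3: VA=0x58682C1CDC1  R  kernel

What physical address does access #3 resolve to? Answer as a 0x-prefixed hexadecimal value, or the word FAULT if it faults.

Trace:
#0 VA=0x868240C884 (r,kernel):
  [0] read 0x1C idx=1: raw=0x1F007 flags P=1 W=1 U=1 S=0
  [1] read 0x1F idx=26: raw=0x23007 flags P=1 W=1 U=1 S=0
  [2] read 0x23 idx=18: raw=0x26007 flags P=1 W=1 U=1 S=0
  [3] read 0x26 idx=12: raw=0x27007 flags P=1 W=1 U=1 S=0
  ✓ 0x27884  — 4 lookups
#1 VA=0xB00800155CE (r,kernel):
  [0] read 0x1C idx=22: raw=0x2B007 flags P=1 W=1 U=1 S=0
  [1] read 0x2B idx=2: raw=0x2F007 flags P=1 W=1 U=1 S=0
  [2] read 0x2F idx=0: raw=0x31007 flags P=1 W=1 U=1 S=0
  [3] read 0x31 idx=21: raw=0x34007 flags P=1 W=1 U=1 S=0
  ✓ 0x345CE  — 4 lookups
#2 VA=0x868240C884 (r,kernel):
  [0] read 0x1C idx=1: raw=0x1F007 flags P=1 W=1 U=1 S=0
  [1] read 0x1F idx=26: raw=0x23007 flags P=1 W=1 U=1 S=0
  [2] read 0x23 idx=18: raw=0x26007 flags P=1 W=1 U=1 S=0
  [3] read 0x26 idx=12: raw=0x27007 flags P=1 W=1 U=1 S=0
  ✓ 0x27884  — 4 lookups
#3 VA=0x58682C1CDC1 (r,kernel):
  [0] read 0x1C idx=11: raw=0x36007 flags P=1 W=1 U=1 S=0
  [1] read 0x36 idx=26: raw=0x38007 flags P=1 W=1 U=1 S=0
  [2] read 0x38 idx=22: raw=0x3A007 flags P=1 W=1 U=1 S=0
  [3] read 0x3A idx=28: raw=0x3E007 flags P=1 W=1 U=1 S=0
  ✓ 0x3EDC1  — 4 lookups

Access #3 PA: 0x3EDC1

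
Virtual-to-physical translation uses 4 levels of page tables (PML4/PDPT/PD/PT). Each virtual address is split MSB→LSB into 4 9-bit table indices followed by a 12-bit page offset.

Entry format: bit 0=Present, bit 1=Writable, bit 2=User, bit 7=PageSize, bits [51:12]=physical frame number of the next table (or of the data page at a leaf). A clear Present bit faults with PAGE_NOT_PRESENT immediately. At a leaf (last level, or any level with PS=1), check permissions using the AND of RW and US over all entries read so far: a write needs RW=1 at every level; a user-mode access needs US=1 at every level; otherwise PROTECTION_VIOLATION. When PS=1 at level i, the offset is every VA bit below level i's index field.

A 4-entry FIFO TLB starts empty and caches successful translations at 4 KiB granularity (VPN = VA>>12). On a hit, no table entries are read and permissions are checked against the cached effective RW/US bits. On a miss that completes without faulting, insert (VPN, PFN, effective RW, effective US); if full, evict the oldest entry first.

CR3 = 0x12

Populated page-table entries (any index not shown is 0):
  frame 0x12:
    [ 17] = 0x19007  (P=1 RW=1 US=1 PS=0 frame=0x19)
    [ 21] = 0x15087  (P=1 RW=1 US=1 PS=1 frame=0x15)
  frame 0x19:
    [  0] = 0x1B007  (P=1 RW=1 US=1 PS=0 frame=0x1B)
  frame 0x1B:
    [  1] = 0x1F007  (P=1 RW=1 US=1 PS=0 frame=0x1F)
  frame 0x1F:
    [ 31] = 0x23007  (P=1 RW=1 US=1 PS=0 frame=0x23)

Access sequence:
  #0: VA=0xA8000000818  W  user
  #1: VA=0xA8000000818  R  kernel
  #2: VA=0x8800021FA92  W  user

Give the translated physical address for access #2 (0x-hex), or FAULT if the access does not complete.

Trace:
#0 VA=0xA8000000818 (w,user):
  [0] read 0x12 idx=21: raw=0x15087 flags P=1 W=1 U=1 S=1
  ✓ 0x15818 (huge @L0)  — 1 lookups
#1 VA=0xA8000000818 (r,kernel):
  TLB hit vpn=0xA8000000 → PA=0x15818
#2 VA=0x8800021FA92 (w,user):
  [0] read 0x12 idx=17: raw=0x19007 flags P=1 W=1 U=1 S=0
  [1] read 0x19 idx=0: raw=0x1B007 flags P=1 W=1 U=1 S=0
  [2] read 0x1B idx=1: raw=0x1F007 flags P=1 W=1 U=1 S=0
  [3] read 0x1F idx=31: raw=0x23007 flags P=1 W=1 U=1 S=0
  ✓ 0x23A92  — 4 lookups

Access #2 PA: 0x23A92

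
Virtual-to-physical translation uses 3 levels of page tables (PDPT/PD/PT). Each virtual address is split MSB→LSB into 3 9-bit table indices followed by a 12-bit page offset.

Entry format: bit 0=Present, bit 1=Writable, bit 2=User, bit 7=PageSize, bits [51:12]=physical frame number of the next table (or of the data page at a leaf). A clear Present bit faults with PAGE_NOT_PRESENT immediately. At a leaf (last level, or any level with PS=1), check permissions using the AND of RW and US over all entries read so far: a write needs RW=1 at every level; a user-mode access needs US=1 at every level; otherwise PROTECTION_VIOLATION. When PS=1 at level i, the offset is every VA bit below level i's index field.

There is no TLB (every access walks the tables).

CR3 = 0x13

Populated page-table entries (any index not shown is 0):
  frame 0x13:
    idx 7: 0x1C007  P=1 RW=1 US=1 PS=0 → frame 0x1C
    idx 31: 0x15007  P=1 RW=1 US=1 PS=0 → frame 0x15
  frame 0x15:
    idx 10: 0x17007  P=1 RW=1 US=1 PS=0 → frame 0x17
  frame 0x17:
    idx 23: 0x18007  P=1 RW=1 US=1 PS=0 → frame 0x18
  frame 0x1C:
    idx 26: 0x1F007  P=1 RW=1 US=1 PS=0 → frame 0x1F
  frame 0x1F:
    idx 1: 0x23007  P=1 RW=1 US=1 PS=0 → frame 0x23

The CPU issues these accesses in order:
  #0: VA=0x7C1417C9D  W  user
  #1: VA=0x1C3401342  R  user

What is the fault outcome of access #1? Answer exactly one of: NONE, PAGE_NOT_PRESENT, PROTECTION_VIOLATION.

Walk each access:
#0 VA=0x7C1417C9D (w,user):
  [0] read 0x13 idx=31: raw=0x15007 flags P=1 W=1 U=1 S=0
  [1] read 0x15 idx=10: raw=0x17007 flags P=1 W=1 U=1 S=0
  [2] read 0x17 idx=23: raw=0x18007 flags P=1 W=1 U=1 S=0
  → PA=0x18C9D  (3 entries read)
#1 VA=0x1C3401342 (r,user):
  [0] read 0x13 idx=7: raw=0x1C007 flags P=1 W=1 U=1 S=0
  [1] read 0x1C idx=26: raw=0x1F007 flags P=1 W=1 U=1 S=0
  [2] read 0x1F idx=1: raw=0x23007 flags P=1 W=1 U=1 S=0
  → PA=0x23342  (3 entries read)

Access #1 fault: NONE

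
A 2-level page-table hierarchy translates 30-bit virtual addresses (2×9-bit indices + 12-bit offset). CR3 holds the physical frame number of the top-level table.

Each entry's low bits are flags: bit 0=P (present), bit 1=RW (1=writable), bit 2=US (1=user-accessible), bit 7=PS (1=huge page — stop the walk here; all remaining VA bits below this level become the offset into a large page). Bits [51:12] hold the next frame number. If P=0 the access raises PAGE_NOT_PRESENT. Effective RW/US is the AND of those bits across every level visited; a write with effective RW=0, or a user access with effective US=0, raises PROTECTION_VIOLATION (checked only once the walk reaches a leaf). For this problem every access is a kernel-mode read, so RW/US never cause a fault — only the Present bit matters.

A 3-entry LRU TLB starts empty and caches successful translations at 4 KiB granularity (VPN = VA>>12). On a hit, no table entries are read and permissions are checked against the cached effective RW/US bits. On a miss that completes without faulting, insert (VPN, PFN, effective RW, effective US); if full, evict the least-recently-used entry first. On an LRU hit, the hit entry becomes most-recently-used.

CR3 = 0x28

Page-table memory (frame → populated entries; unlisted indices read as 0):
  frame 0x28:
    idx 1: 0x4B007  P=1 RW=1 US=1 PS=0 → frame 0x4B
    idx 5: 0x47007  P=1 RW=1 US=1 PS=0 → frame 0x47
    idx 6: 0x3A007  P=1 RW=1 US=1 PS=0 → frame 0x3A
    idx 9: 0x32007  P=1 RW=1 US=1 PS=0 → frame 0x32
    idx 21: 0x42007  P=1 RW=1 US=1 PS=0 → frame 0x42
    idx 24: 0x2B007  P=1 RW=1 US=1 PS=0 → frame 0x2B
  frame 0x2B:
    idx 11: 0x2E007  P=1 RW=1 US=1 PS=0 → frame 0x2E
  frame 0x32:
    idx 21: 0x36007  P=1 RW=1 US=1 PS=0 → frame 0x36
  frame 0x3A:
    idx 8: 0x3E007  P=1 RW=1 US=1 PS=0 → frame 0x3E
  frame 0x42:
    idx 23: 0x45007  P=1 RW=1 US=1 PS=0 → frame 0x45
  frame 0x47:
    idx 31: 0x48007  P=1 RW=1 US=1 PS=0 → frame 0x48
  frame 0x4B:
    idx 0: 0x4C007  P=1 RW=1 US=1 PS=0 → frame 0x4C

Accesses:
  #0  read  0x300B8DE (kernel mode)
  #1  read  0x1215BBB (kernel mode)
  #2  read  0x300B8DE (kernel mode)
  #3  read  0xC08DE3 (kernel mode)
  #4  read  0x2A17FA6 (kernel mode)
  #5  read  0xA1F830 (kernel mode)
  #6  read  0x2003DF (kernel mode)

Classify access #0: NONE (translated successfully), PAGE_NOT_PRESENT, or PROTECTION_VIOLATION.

Walk each access:
#0 VA=0x300B8DE (r,kernel):
  L0: frame=0x28 idx=24 entry=0x2B007 [P=1 RW=1 US=1 PS=0]
  L1: frame=0x2B idx=11 entry=0x2E007 [P=1 RW=1 US=1 PS=0]
  ⇒ phys 0x2E8DE  [2 reads]
#1 VA=0x1215BBB (r,kernel):
  L0: frame=0x28 idx=9 entry=0x32007 [P=1 RW=1 US=1 PS=0]
  L1: frame=0x32 idx=21 entry=0x36007 [P=1 RW=1 US=1 PS=0]
  ⇒ phys 0x36BBB  [2 reads]
#2 VA=0x300B8DE (r,kernel):
  TLB hit vpn=0x300B → PA=0x2E8DE
#3 VA=0xC08DE3 (r,kernel):
  L0: frame=0x28 idx=6 entry=0x3A007 [P=1 RW=1 US=1 PS=0]
  L1: frame=0x3A idx=8 entry=0x3E007 [P=1 RW=1 US=1 PS=0]
  ⇒ phys 0x3EDE3  [2 reads]
#4 VA=0x2A17FA6 (r,kernel):
  L0: frame=0x28 idx=21 entry=0x42007 [P=1 RW=1 US=1 PS=0]
  L1: frame=0x42 idx=23 entry=0x45007 [P=1 RW=1 US=1 PS=0]
  ⇒ phys 0x45FA6  [2 reads]
#5 VA=0xA1F830 (r,kernel):
  L0: frame=0x28 idx=5 entry=0x47007 [P=1 RW=1 US=1 PS=0]
  L1: frame=0x47 idx=31 entry=0x48007 [P=1 RW=1 US=1 PS=0]
  ⇒ phys 0x48830  [2 reads]
#6 VA=0x2003DF (r,kernel):
  L0: frame=0x28 idx=1 entry=0x4B007 [P=1 RW=1 US=1 PS=0]
  L1: frame=0x4B idx=0 entry=0x4C007 [P=1 RW=1 US=1 PS=0]
  ⇒ phys 0x4C3DF  [2 reads]

Access #0 fault: NONE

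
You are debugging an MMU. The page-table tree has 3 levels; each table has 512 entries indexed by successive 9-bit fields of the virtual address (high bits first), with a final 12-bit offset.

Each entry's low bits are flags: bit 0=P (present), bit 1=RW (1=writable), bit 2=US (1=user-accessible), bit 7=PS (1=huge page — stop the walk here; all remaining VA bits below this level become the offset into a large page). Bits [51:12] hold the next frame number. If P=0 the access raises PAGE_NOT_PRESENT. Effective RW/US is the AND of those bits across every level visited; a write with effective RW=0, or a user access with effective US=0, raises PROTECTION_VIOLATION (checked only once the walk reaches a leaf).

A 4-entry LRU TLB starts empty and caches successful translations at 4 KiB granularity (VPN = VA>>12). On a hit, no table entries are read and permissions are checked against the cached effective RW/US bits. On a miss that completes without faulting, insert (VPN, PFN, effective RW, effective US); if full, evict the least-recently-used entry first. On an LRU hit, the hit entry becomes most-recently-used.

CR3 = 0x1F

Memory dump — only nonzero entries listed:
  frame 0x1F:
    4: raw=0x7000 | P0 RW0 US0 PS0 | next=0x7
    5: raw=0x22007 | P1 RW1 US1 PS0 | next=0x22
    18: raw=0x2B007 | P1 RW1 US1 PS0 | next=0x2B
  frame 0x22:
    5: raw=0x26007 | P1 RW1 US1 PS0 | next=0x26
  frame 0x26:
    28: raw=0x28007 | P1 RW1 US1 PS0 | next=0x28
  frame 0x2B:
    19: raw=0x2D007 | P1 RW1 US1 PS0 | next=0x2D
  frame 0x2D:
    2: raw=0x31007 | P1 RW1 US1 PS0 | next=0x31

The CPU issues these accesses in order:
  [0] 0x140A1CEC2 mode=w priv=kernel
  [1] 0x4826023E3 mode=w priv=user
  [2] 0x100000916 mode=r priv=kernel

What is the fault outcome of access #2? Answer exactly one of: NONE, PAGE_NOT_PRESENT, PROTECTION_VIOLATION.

Trace:
#0 VA=0x140A1CEC2 (w,kernel):
  lvl0: tbl 0x1F, slot 5 ⇒ 0x22007 (P1/RW1/US1/PS0)
  lvl1: tbl 0x22, slot 5 ⇒ 0x26007 (P1/RW1/US1/PS0)
  lvl2: tbl 0x26, slot 28 ⇒ 0x28007 (P1/RW1/US1/PS0)
  ⇒ phys 0x28EC2  [3 reads]
#1 VA=0x4826023E3 (w,user):
  lvl0: tbl 0x1F, slot 18 ⇒ 0x2B007 (P1/RW1/US1/PS0)
  lvl1: tbl 0x2B, slot 19 ⇒ 0x2D007 (P1/RW1/US1/PS0)
  lvl2: tbl 0x2D, slot 2 ⇒ 0x31007 (P1/RW1/US1/PS0)
  ⇒ phys 0x313E3  [3 reads]
#2 VA=0x100000916 (r,kernel):
  lvl0: tbl 0x1F, slot 4 ⇒ 0x7000 (P0/RW0/US0/PS0)
  ⇒ fault: PAGE_NOT_PRESENT  — 1 lookups

Access #2 fault: PAGE_NOT_PRESENT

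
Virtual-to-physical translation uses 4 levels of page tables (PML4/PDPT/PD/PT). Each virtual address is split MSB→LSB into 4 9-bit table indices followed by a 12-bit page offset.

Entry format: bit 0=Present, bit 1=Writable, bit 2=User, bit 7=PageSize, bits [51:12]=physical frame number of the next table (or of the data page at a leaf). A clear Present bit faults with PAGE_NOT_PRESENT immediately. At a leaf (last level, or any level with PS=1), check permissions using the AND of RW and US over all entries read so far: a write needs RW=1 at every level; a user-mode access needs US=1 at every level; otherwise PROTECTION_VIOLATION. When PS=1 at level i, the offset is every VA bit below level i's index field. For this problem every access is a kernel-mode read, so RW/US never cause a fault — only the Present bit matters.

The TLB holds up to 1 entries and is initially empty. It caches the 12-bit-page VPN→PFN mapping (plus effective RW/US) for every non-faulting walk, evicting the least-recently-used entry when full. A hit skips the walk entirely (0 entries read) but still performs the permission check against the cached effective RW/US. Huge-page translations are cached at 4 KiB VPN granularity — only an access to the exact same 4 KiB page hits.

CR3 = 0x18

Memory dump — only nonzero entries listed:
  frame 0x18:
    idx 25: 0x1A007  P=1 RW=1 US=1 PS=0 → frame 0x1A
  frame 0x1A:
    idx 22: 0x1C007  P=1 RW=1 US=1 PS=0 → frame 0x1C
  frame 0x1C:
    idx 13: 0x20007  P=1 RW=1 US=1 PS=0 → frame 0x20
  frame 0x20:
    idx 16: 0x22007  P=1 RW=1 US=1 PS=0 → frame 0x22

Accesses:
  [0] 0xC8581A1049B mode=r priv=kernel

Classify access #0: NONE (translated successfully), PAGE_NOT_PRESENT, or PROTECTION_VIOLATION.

Per-access translation:
#0 VA=0xC8581A1049B (r,kernel):
  L0: frame=0x18 idx=25 entry=0x1A007 [P=1 RW=1 US=1 PS=0]
  L1: frame=0x1A idx=22 entry=0x1C007 [P=1 RW=1 US=1 PS=0]
  L2: frame=0x1C idx=13 entry=0x20007 [P=1 RW=1 US=1 PS=0]
  L3: frame=0x20 idx=16 entry=0x22007 [P=1 RW=1 US=1 PS=0]
  ✓ 0x2249B  — 4 lookups

Access #0 fault: NONE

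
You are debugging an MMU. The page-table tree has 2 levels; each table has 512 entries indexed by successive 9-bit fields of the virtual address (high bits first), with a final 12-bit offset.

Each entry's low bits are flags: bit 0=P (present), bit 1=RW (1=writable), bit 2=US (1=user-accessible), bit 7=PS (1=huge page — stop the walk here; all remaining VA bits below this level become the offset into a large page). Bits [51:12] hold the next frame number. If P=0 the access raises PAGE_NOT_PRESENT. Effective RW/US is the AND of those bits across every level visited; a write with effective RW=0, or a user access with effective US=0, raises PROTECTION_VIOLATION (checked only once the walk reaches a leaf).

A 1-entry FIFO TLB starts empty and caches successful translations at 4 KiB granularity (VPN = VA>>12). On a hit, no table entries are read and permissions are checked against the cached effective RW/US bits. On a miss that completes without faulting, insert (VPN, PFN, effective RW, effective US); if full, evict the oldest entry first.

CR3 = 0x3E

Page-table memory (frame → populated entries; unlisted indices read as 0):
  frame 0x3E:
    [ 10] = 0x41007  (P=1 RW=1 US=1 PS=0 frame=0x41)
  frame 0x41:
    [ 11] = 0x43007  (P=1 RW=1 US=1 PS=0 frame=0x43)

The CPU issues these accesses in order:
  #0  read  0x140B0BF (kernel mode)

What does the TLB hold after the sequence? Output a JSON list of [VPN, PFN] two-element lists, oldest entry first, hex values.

Walk each access:
#0 VA=0x140B0BF (r,kernel):
  L0 @0x3E[10] → 0x41007  P=1,RW=1,US=1,PS=0
  L1 @0x41[11] → 0x43007  P=1,RW=1,US=1,PS=0
  ⇒ phys 0x430BF  [2 reads]

TLB: [["0x140B", "0x43"]]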